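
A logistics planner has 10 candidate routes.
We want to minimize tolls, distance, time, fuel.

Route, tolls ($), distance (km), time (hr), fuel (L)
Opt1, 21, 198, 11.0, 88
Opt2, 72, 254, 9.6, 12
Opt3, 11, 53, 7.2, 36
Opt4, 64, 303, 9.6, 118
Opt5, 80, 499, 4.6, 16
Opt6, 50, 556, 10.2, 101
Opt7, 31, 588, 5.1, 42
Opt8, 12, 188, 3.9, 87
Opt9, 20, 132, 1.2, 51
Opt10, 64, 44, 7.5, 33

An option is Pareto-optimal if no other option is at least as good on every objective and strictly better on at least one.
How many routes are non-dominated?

Opt1: dominated by Opt3 (tolls 11≤21, distance 53≤198, time 7.2≤11.0, fuel 36≤88).
Opt2: not dominated (best fuel).
Opt3: not dominated (best tolls).
Opt4: dominated by Opt3 (tolls 11≤64, distance 53≤303, time 7.2≤9.6, fuel 36≤118).
Opt5: not dominated.
Opt6: dominated by Opt3 (tolls 11≤50, distance 53≤556, time 7.2≤10.2, fuel 36≤101).
Opt7: not dominated.
Opt8: not dominated.
Opt9: not dominated (best time).
Opt10: not dominated (best distance).
Pareto-optimal: Opt2, Opt3, Opt5, Opt7, Opt8, Opt9, Opt10 → 7.

7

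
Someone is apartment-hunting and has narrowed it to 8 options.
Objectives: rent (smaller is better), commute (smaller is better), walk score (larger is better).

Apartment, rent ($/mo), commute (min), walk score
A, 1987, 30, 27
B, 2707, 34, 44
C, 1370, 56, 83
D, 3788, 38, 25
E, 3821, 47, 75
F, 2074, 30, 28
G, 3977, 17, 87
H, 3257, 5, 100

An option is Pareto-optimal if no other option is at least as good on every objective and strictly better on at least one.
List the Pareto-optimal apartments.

A, B, C, F, H

A: not dominated.
B: not dominated.
C: not dominated (best rent).
D: dominated by A (rent 1987≤3788, commute 30≤38, walk score 27≥25).
E: dominated by H (rent 3257≤3821, commute 5≤47, walk score 100≥75).
F: not dominated.
G: dominated by H (rent 3257≤3977, commute 5≤17, walk score 100≥87).
H: not dominated (best commute).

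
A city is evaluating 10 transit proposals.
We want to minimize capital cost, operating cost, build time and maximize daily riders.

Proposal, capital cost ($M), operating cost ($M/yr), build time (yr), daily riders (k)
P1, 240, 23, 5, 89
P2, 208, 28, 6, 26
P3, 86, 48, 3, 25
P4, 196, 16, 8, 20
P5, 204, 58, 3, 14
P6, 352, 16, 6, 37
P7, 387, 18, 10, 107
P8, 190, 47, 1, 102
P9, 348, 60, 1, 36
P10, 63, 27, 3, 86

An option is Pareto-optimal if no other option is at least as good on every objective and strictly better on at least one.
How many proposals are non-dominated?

P1: not dominated.
P2: dominated by P10 (capital cost 63≤208, operating cost 27≤28, build time 3≤6, daily riders 86≥26).
P3: dominated by P10 (capital cost 63≤86, operating cost 27≤48, build time 3≤3, daily riders 86≥25).
P4: not dominated.
P5: dominated by P3 (capital cost 86≤204, operating cost 48≤58, build time 3≤3, daily riders 25≥14).
P6: not dominated.
P7: not dominated (best daily riders).
P8: not dominated.
P9: dominated by P8 (capital cost 190≤348, operating cost 47≤60, build time 1≤1, daily riders 102≥36).
P10: not dominated (best capital cost).
Pareto-optimal: P1, P4, P6, P7, P8, P10 → 6.

6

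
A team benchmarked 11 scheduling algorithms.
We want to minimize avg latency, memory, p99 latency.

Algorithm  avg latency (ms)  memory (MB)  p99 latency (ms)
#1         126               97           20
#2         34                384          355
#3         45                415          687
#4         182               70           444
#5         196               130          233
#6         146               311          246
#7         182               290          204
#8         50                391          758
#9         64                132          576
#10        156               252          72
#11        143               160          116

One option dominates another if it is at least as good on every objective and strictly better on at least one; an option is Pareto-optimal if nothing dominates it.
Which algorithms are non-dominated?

#1, #2, #4, #9

#1: not dominated (best p99 latency).
#2: not dominated (best avg latency).
#3: dominated by #2 (avg latency 34≤45, memory 384≤415, p99 latency 355≤687).
#4: not dominated (best memory).
#5: dominated by #1 (avg latency 126≤196, memory 97≤130, p99 latency 20≤233).
#6: dominated by #1 (avg latency 126≤146, memory 97≤311, p99 latency 20≤246).
#7: dominated by #1 (avg latency 126≤182, memory 97≤290, p99 latency 20≤204).
#8: dominated by #2 (avg latency 34≤50, memory 384≤391, p99 latency 355≤758).
#9: not dominated.
#10: dominated by #1 (avg latency 126≤156, memory 97≤252, p99 latency 20≤72).
#11: dominated by #1 (avg latency 126≤143, memory 97≤160, p99 latency 20≤116).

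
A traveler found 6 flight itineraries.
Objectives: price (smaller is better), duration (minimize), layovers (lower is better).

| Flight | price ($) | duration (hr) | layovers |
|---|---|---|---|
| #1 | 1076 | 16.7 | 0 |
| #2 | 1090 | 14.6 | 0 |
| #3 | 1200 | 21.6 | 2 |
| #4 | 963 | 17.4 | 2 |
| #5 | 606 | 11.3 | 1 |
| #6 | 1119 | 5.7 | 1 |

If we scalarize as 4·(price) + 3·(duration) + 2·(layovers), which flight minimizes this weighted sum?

#1: 4·1076 + 3·16.7 + 2·0 = 4354.1
#2: 4·1090 + 3·14.6 + 2·0 = 4403.8
#3: 4·1200 + 3·21.6 + 2·2 = 4868.8
#4: 4·963 + 3·17.4 + 2·2 = 3908.2
#5: 4·606 + 3·11.3 + 2·1 = 2459.9
#6: 4·1119 + 3·5.7 + 2·1 = 4495.1
Lowest: #5 at 2459.9.

#5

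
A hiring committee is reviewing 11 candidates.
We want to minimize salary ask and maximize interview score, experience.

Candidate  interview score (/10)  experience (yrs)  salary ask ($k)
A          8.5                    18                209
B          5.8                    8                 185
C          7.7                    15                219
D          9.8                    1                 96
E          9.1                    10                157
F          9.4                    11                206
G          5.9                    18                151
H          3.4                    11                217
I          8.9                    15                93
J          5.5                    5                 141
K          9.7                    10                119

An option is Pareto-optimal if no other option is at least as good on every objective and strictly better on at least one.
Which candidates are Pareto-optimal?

A, D, F, G, I, K

A: not dominated.
B: dominated by E (interview score 9.1≥5.8, experience 10≥8, salary ask 157≤185).
C: dominated by A (interview score 8.5≥7.7, experience 18≥15, salary ask 209≤219).
D: not dominated (best interview score).
E: dominated by K (interview score 9.7≥9.1, experience 10≥10, salary ask 119≤157).
F: not dominated.
G: not dominated.
H: dominated by A (interview score 8.5≥3.4, experience 18≥11, salary ask 209≤217).
I: not dominated (best salary ask).
J: dominated by I (interview score 8.9≥5.5, experience 15≥5, salary ask 93≤141).
K: not dominated.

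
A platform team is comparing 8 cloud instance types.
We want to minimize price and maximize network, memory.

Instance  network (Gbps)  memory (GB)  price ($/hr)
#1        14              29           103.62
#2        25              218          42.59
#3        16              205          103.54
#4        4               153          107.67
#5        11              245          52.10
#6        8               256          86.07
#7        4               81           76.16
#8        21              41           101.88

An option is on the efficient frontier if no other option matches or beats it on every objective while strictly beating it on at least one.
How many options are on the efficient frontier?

3

#1: dominated by #2 (network 25≥14, memory 218≥29, price 42.59≤103.62).
#2: not dominated (best network).
#3: dominated by #2 (network 25≥16, memory 218≥205, price 42.59≤103.54).
#4: dominated by #2 (network 25≥4, memory 218≥153, price 42.59≤107.67).
#5: not dominated.
#6: not dominated (best memory).
#7: dominated by #2 (network 25≥4, memory 218≥81, price 42.59≤76.16).
#8: dominated by #2 (network 25≥21, memory 218≥41, price 42.59≤101.88).
Pareto-optimal: #2, #5, #6 → 3.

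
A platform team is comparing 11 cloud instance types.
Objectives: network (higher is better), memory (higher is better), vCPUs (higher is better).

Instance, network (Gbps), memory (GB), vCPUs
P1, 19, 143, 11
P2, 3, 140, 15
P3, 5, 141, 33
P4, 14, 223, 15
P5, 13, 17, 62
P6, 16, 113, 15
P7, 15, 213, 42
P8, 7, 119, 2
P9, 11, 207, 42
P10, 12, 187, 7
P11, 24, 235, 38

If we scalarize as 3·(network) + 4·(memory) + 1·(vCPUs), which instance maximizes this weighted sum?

P11

P1: 3·19 + 4·143 + 1·11 = 640
P2: 3·3 + 4·140 + 1·15 = 584
P3: 3·5 + 4·141 + 1·33 = 612
P4: 3·14 + 4·223 + 1·15 = 949
P5: 3·13 + 4·17 + 1·62 = 169
P6: 3·16 + 4·113 + 1·15 = 515
P7: 3·15 + 4·213 + 1·42 = 939
P8: 3·7 + 4·119 + 1·2 = 499
P9: 3·11 + 4·207 + 1·42 = 903
P10: 3·12 + 4·187 + 1·7 = 791
P11: 3·24 + 4·235 + 1·38 = 1050
Highest: P11 at 1050.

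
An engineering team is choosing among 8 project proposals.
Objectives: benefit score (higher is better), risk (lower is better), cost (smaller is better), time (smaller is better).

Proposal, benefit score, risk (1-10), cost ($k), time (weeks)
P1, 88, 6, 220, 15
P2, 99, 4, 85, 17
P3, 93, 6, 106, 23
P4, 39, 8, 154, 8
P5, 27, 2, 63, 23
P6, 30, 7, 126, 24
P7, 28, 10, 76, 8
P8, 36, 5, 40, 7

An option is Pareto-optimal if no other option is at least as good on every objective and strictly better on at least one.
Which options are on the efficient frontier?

P1, P2, P4, P5, P8

P1: not dominated.
P2: not dominated (best benefit score).
P3: dominated by P2 (benefit score 99≥93, risk 4≤6, cost 85≤106, time 17≤23).
P4: not dominated.
P5: not dominated (best risk).
P6: dominated by P2 (benefit score 99≥30, risk 4≤7, cost 85≤126, time 17≤24).
P7: dominated by P8 (benefit score 36≥28, risk 5≤10, cost 40≤76, time 7≤8).
P8: not dominated (best cost).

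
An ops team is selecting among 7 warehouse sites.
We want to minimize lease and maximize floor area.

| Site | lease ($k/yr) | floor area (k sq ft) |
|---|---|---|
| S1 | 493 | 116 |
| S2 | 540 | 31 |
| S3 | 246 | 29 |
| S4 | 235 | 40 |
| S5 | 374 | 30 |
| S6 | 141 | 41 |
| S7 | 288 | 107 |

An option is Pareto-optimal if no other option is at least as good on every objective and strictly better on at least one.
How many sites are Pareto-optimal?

3

S1: not dominated (best floor area).
S2: dominated by S1 (lease 493≤540, floor area 116≥31).
S3: dominated by S4 (lease 235≤246, floor area 40≥29).
S4: dominated by S6 (lease 141≤235, floor area 41≥40).
S5: dominated by S4 (lease 235≤374, floor area 40≥30).
S6: not dominated (best lease).
S7: not dominated.
Pareto-optimal: S1, S6, S7 → 3.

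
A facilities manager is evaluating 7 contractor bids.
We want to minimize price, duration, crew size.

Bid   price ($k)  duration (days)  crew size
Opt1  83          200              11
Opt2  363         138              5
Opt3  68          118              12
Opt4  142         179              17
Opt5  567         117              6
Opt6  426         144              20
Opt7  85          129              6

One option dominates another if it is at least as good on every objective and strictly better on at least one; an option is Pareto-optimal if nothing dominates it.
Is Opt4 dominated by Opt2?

Opt2 vs Opt4: Opt2 is worse on price (363 vs 142), so it does not dominate Opt4.

No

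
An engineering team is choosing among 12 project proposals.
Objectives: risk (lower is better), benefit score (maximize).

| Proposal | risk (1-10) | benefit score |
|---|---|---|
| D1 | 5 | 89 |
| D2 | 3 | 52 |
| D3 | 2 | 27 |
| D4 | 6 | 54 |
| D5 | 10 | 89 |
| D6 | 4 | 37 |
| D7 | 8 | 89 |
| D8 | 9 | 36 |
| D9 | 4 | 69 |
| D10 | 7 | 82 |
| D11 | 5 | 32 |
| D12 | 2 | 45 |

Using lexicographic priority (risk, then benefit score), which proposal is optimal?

D12

First minimize risk: best is 2, kept {D3, D12}.
Then maximize benefit score: best is 45, kept {D12}.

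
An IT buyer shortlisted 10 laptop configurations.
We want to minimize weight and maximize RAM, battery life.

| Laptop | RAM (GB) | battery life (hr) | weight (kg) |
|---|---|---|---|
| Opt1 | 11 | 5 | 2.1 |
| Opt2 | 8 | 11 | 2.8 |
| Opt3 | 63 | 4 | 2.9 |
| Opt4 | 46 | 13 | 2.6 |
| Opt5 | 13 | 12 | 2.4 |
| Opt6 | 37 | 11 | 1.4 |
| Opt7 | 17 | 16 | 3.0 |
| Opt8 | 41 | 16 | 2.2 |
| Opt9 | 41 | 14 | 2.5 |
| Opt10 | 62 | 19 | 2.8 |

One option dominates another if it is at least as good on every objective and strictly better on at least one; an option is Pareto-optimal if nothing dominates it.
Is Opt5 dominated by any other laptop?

Opt8 vs Opt5: RAM 41≥13, battery life 16≥12, weight 2.2≤2.4 — Opt8 is at least as good on every objective and strictly better on at least one, so Opt8 dominates Opt5.

Yes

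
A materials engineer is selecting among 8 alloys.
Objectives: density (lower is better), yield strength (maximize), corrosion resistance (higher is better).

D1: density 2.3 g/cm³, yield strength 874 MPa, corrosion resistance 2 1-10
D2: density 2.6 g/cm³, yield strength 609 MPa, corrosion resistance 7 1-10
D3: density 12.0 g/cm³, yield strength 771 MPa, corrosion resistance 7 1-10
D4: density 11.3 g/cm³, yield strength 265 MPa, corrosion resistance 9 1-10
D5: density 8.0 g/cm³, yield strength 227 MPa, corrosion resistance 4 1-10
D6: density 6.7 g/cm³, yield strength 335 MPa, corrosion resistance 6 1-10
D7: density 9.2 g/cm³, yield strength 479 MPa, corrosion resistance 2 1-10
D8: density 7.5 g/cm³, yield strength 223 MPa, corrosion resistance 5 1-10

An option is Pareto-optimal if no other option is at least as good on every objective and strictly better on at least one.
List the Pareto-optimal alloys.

D1, D2, D3, D4

D1: not dominated (best density).
D2: not dominated.
D3: not dominated.
D4: not dominated (best corrosion resistance).
D5: dominated by D2 (density 2.6≤8.0, yield strength 609≥227, corrosion resistance 7≥4).
D6: dominated by D2 (density 2.6≤6.7, yield strength 609≥335, corrosion resistance 7≥6).
D7: dominated by D1 (density 2.3≤9.2, yield strength 874≥479, corrosion resistance 2≥2).
D8: dominated by D2 (density 2.6≤7.5, yield strength 609≥223, corrosion resistance 7≥5).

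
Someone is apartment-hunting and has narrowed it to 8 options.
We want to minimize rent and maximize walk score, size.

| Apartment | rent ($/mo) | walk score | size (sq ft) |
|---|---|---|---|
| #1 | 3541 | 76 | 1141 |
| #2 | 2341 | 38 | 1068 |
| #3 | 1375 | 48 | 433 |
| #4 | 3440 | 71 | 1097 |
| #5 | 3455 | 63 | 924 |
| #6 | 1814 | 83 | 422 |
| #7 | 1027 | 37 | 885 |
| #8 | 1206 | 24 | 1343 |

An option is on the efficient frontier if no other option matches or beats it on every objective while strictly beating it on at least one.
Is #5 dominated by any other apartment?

Yes

#4 vs #5: rent 3440≤3455, walk score 71≥63, size 1097≥924 — #4 is at least as good on every objective and strictly better on at least one, so #4 dominates #5.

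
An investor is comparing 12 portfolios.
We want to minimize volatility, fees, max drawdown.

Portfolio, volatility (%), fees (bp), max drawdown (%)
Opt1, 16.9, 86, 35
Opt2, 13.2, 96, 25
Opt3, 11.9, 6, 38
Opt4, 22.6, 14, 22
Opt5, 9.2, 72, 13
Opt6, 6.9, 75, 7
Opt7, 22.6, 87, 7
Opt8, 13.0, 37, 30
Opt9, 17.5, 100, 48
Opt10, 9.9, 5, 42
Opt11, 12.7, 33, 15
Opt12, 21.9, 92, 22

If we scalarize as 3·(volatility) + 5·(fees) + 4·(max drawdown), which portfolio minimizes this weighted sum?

Opt1: 3·16.9 + 5·86 + 4·35 = 620.7
Opt2: 3·13.2 + 5·96 + 4·25 = 619.6
Opt3: 3·11.9 + 5·6 + 4·38 = 217.7
Opt4: 3·22.6 + 5·14 + 4·22 = 225.8
Opt5: 3·9.2 + 5·72 + 4·13 = 439.6
Opt6: 3·6.9 + 5·75 + 4·7 = 423.7
Opt7: 3·22.6 + 5·87 + 4·7 = 530.8
Opt8: 3·13.0 + 5·37 + 4·30 = 344.0
Opt9: 3·17.5 + 5·100 + 4·48 = 744.5
Opt10: 3·9.9 + 5·5 + 4·42 = 222.7
Opt11: 3·12.7 + 5·33 + 4·15 = 263.1
Opt12: 3·21.9 + 5·92 + 4·22 = 613.7
Lowest: Opt3 at 217.7.

Opt3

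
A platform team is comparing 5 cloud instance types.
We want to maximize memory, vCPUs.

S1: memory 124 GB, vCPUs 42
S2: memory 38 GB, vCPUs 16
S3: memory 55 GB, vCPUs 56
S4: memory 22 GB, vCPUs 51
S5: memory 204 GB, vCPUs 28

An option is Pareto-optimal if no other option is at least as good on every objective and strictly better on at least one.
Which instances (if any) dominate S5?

S1: worse on memory (124 vs 204).
S2: worse on memory (38 vs 204).
S3: worse on memory (55 vs 204).
S4: worse on memory (22 vs 204).
No option dominates S5.

none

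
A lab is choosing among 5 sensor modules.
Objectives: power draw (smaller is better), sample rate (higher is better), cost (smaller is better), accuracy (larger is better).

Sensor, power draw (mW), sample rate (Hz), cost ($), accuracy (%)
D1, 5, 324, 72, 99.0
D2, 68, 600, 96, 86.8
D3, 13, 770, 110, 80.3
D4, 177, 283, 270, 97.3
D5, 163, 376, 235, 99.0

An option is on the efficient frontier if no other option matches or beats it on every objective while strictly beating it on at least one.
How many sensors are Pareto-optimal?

D1: not dominated (best power draw).
D2: not dominated.
D3: not dominated (best sample rate).
D4: dominated by D1 (power draw 5≤177, sample rate 324≥283, cost 72≤270, accuracy 99.0≥97.3).
D5: not dominated.
Pareto-optimal: D1, D2, D3, D5 → 4.

4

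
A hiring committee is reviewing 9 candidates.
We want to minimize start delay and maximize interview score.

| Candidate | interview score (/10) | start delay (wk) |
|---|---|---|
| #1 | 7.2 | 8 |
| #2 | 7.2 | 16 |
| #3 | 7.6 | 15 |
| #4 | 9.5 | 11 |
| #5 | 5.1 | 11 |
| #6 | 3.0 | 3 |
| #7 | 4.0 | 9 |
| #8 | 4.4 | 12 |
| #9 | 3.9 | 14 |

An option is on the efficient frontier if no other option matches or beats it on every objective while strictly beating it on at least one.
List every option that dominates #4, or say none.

#1: worse on interview score (7.2 vs 9.5).
#2: worse on interview score (7.2 vs 9.5).
#3: worse on interview score (7.6 vs 9.5).
#5: worse on interview score (5.1 vs 9.5).
#6: worse on interview score (3.0 vs 9.5).
#7: worse on interview score (4.0 vs 9.5).
#8: worse on interview score (4.4 vs 9.5).
#9: worse on interview score (3.9 vs 9.5).
No option dominates #4.

none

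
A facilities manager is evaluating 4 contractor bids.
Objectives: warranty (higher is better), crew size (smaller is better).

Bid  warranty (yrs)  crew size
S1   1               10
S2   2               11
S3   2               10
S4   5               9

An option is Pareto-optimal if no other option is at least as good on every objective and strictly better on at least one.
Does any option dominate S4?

No

S1: worse on warranty (1 vs 5).
S2: worse on warranty (2 vs 5).
S3: worse on warranty (2 vs 5).
No option is at least as good as S4 on every objective and strictly better on one.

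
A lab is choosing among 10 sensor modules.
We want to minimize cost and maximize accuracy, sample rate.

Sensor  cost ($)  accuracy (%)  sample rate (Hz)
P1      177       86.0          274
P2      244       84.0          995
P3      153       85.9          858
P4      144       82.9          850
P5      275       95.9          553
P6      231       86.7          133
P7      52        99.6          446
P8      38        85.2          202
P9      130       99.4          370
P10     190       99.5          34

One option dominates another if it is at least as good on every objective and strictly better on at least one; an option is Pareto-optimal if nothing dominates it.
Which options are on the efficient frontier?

P2, P3, P4, P5, P7, P8

P1: dominated by P7 (cost 52≤177, accuracy 99.6≥86.0, sample rate 446≥274).
P2: not dominated (best sample rate).
P3: not dominated.
P4: not dominated.
P5: not dominated.
P6: dominated by P7 (cost 52≤231, accuracy 99.6≥86.7, sample rate 446≥133).
P7: not dominated (best accuracy).
P8: not dominated (best cost).
P9: dominated by P7 (cost 52≤130, accuracy 99.6≥99.4, sample rate 446≥370).
P10: dominated by P7 (cost 52≤190, accuracy 99.6≥99.5, sample rate 446≥34).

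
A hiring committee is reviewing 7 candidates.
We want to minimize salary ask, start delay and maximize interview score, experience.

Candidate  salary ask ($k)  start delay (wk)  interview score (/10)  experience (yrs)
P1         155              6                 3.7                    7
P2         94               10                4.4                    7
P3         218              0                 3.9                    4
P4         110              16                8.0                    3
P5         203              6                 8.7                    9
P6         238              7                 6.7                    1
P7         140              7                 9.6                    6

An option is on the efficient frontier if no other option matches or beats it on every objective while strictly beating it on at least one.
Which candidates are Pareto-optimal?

P1, P2, P3, P4, P5, P7

P1: not dominated.
P2: not dominated (best salary ask).
P3: not dominated (best start delay).
P4: not dominated.
P5: not dominated (best experience).
P6: dominated by P5 (salary ask 203≤238, start delay 6≤7, interview score 8.7≥6.7, experience 9≥1).
P7: not dominated (best interview score).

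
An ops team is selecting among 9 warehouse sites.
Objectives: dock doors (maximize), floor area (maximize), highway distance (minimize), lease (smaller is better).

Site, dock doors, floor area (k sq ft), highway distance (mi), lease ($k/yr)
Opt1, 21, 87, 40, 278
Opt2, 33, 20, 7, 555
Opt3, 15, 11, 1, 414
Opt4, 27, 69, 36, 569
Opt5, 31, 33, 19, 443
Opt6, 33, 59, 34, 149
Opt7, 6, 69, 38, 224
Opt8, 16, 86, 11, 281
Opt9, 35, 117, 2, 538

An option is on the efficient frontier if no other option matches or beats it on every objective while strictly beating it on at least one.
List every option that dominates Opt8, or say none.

Opt1: worse on highway distance (40 vs 11).
Opt2: worse on floor area (20 vs 86).
Opt3: worse on dock doors (15 vs 16).
Opt4: worse on floor area (69 vs 86).
Opt5: worse on floor area (33 vs 86).
Opt6: worse on floor area (59 vs 86).
Opt7: worse on dock doors (6 vs 16).
Opt9: worse on lease (538 vs 281).
No option dominates Opt8.

none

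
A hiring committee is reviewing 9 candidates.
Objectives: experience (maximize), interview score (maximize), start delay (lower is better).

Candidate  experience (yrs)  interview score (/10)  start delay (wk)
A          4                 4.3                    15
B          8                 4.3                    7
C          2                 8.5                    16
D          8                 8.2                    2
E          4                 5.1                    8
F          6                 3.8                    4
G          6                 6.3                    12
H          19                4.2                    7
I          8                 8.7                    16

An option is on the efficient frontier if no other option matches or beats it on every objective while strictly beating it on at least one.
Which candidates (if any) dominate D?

A: worse on experience (4 vs 8).
B: worse on interview score (4.3 vs 8.2).
C: worse on experience (2 vs 8).
E: worse on experience (4 vs 8).
F: worse on experience (6 vs 8).
G: worse on experience (6 vs 8).
H: worse on interview score (4.2 vs 8.2).
I: worse on start delay (16 vs 2).
No option dominates D.

none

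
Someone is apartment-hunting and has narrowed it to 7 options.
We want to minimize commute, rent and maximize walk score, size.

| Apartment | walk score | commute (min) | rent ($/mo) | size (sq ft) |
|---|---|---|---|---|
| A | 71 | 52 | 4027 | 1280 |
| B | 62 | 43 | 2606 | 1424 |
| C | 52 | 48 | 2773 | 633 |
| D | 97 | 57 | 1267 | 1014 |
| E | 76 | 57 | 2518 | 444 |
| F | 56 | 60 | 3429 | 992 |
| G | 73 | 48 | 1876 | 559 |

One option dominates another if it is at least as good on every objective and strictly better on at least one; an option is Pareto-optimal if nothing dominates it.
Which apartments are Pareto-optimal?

A, B, D, G

A: not dominated.
B: not dominated (best commute).
C: dominated by B (walk score 62≥52, commute 43≤48, rent 2606≤2773, size 1424≥633).
D: not dominated (best walk score).
E: dominated by D (walk score 97≥76, commute 57≤57, rent 1267≤2518, size 1014≥444).
F: dominated by B (walk score 62≥56, commute 43≤60, rent 2606≤3429, size 1424≥992).
G: not dominated.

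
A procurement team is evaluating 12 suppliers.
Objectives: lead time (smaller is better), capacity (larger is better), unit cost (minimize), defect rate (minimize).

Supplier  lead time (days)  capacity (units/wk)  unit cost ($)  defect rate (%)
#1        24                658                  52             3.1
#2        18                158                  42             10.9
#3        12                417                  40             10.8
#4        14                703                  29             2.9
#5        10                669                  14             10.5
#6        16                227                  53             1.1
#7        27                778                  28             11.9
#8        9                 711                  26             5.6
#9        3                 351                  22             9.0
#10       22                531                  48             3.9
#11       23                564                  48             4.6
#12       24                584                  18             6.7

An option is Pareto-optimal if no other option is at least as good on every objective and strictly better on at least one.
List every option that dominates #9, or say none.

none

#1: worse on lead time (24 vs 3).
#2: worse on lead time (18 vs 3).
#3: worse on lead time (12 vs 3).
#4: worse on lead time (14 vs 3).
#5: worse on lead time (10 vs 3).
#6: worse on lead time (16 vs 3).
#7: worse on lead time (27 vs 3).
#8: worse on lead time (9 vs 3).
#10: worse on lead time (22 vs 3).
#11: worse on lead time (23 vs 3).
#12: worse on lead time (24 vs 3).
No option dominates #9.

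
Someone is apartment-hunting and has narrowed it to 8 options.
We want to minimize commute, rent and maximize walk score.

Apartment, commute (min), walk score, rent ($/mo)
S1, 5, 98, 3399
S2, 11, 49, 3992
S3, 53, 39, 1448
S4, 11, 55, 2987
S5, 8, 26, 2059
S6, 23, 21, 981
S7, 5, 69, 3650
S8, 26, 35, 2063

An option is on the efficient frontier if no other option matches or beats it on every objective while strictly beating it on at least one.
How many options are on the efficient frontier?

6

S1: not dominated (best walk score).
S2: dominated by S1 (commute 5≤11, walk score 98≥49, rent 3399≤3992).
S3: not dominated.
S4: not dominated.
S5: not dominated.
S6: not dominated (best rent).
S7: dominated by S1 (commute 5≤5, walk score 98≥69, rent 3399≤3650).
S8: not dominated.
Pareto-optimal: S1, S3, S4, S5, S6, S8 → 6.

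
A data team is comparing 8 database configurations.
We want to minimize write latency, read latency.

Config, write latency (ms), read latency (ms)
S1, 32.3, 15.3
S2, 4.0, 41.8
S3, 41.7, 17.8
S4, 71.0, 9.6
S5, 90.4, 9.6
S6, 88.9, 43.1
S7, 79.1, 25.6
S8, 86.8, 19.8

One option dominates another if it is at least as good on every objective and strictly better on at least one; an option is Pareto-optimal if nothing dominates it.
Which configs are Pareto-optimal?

S1: not dominated.
S2: not dominated (best write latency).
S3: dominated by S1 (write latency 32.3≤41.7, read latency 15.3≤17.8).
S4: not dominated.
S5: dominated by S4 (write latency 71.0≤90.4, read latency 9.6≤9.6).
S6: dominated by S1 (write latency 32.3≤88.9, read latency 15.3≤43.1).
S7: dominated by S1 (write latency 32.3≤79.1, read latency 15.3≤25.6).
S8: dominated by S1 (write latency 32.3≤86.8, read latency 15.3≤19.8).

S1, S2, S4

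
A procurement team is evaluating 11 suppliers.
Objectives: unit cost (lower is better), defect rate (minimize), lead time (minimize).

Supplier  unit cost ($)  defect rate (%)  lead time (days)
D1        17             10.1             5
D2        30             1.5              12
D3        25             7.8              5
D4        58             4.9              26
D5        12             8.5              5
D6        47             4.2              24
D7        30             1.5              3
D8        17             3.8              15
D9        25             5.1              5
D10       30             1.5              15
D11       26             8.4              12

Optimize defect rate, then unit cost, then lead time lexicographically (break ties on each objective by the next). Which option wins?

D7

First minimize defect rate: best is 1.5, kept {D2, D7, D10}.
Then minimize unit cost: best is 30, kept {D2, D7, D10}.
Then minimize lead time: best is 3, kept {D7}.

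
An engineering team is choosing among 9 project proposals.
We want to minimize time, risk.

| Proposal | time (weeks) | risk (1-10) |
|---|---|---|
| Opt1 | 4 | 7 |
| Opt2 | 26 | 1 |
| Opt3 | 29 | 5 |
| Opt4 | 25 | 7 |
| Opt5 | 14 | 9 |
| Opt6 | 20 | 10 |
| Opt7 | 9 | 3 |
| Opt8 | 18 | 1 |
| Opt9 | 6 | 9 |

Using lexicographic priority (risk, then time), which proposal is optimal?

Opt8

First minimize risk: best is 1, kept {Opt2, Opt8}.
Then minimize time: best is 18, kept {Opt8}.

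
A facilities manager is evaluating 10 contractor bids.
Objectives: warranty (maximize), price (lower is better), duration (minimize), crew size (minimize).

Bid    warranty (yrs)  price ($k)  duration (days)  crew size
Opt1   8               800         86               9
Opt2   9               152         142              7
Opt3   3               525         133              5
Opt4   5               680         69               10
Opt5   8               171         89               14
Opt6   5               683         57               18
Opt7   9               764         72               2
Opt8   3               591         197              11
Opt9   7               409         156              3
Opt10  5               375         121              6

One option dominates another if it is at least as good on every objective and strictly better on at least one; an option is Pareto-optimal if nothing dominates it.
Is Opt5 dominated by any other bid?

No

Opt1: worse on price (800 vs 171).
Opt2: worse on duration (142 vs 89).
Opt3: worse on warranty (3 vs 8).
Opt4: worse on warranty (5 vs 8).
Opt6: worse on warranty (5 vs 8).
Opt7: worse on price (764 vs 171).
Opt8: worse on warranty (3 vs 8).
Opt9: worse on warranty (7 vs 8).
Opt10: worse on warranty (5 vs 8).
No option is at least as good as Opt5 on every objective and strictly better on one.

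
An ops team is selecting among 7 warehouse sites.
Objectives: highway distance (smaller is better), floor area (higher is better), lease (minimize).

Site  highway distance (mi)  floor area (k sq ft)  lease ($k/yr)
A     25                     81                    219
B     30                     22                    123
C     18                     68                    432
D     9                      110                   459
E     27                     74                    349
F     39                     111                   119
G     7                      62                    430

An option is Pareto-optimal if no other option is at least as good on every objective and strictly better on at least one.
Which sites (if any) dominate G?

A: worse on highway distance (25 vs 7).
B: worse on highway distance (30 vs 7).
C: worse on highway distance (18 vs 7).
D: worse on highway distance (9 vs 7).
E: worse on highway distance (27 vs 7).
F: worse on highway distance (39 vs 7).
No option dominates G.

none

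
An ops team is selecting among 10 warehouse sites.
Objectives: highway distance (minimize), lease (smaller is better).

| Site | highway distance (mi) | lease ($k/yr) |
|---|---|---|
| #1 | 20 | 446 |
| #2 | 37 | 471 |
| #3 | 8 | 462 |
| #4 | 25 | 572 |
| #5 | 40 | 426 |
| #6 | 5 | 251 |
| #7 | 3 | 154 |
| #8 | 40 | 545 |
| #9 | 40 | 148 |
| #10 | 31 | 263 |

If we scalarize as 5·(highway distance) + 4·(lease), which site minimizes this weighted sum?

#1: 5·20 + 4·446 = 1884
#2: 5·37 + 4·471 = 2069
#3: 5·8 + 4·462 = 1888
#4: 5·25 + 4·572 = 2413
#5: 5·40 + 4·426 = 1904
#6: 5·5 + 4·251 = 1029
#7: 5·3 + 4·154 = 631
#8: 5·40 + 4·545 = 2380
#9: 5·40 + 4·148 = 792
#10: 5·31 + 4·263 = 1207
Lowest: #7 at 631.

#7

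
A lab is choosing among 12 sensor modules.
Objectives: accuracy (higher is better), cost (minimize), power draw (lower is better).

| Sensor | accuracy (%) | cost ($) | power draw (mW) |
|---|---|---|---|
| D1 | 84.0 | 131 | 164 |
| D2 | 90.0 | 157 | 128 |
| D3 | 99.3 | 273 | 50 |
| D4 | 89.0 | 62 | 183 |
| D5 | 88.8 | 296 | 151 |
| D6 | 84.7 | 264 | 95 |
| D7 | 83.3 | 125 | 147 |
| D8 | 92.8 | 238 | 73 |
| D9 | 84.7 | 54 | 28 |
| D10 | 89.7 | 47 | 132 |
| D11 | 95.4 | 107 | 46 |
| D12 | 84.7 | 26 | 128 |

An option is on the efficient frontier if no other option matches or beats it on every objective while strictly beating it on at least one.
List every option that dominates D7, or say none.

D9: accuracy 84.7≥83.3, cost 54≤125, power draw 28≤147 — dominates D7.
D10: accuracy 89.7≥83.3, cost 47≤125, power draw 132≤147 — dominates D7.
D11: accuracy 95.4≥83.3, cost 107≤125, power draw 46≤147 — dominates D7.
D12: accuracy 84.7≥83.3, cost 26≤125, power draw 128≤147 — dominates D7.
Others (D1, D2, D3, D4, D5, D6, D8) are each worse than D7 on at least one objective.

D9, D10, D11, D12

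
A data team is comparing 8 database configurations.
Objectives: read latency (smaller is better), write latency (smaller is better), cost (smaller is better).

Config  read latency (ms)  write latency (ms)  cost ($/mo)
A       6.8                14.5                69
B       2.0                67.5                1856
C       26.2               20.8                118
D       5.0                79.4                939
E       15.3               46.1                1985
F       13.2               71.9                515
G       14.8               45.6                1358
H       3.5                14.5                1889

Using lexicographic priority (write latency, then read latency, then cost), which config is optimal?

H

First minimize write latency: best is 14.5, kept {A, H}.
Then minimize read latency: best is 3.5, kept {H}.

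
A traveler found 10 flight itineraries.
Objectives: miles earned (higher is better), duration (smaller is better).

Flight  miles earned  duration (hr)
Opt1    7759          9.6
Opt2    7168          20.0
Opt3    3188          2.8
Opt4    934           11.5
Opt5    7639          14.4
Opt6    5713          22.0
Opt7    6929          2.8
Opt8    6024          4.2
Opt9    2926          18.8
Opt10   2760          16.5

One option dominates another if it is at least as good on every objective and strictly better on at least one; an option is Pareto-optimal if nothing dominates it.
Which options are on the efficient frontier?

Opt1: not dominated (best miles earned).
Opt2: dominated by Opt1 (miles earned 7759≥7168, duration 9.6≤20.0).
Opt3: dominated by Opt7 (miles earned 6929≥3188, duration 2.8≤2.8).
Opt4: dominated by Opt1 (miles earned 7759≥934, duration 9.6≤11.5).
Opt5: dominated by Opt1 (miles earned 7759≥7639, duration 9.6≤14.4).
Opt6: dominated by Opt1 (miles earned 7759≥5713, duration 9.6≤22.0).
Opt7: not dominated.
Opt8: dominated by Opt7 (miles earned 6929≥6024, duration 2.8≤4.2).
Opt9: dominated by Opt1 (miles earned 7759≥2926, duration 9.6≤18.8).
Opt10: dominated by Opt1 (miles earned 7759≥2760, duration 9.6≤16.5).

Opt1, Opt7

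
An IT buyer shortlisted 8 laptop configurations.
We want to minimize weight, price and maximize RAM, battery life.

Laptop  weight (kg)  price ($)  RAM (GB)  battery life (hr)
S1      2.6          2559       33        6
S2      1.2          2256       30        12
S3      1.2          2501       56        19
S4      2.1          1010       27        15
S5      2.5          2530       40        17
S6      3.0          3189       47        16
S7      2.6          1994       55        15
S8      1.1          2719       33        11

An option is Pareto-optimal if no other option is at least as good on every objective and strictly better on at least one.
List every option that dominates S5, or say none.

S3

S3: weight 1.2≤2.5, price 2501≤2530, RAM 56≥40, battery life 19≥17 — dominates S5.
Others (S1, S2, S4, S6, S7, S8) are each worse than S5 on at least one objective.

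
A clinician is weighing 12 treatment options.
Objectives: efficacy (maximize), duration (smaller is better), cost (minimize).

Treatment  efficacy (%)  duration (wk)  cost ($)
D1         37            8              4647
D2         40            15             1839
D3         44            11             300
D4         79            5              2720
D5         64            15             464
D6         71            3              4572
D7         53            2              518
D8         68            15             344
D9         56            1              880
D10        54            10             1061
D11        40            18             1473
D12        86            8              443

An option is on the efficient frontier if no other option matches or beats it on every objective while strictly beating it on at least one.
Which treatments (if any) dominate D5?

D8, D12

D8: efficacy 68≥64, duration 15≤15, cost 344≤464 — dominates D5.
D12: efficacy 86≥64, duration 8≤15, cost 443≤464 — dominates D5.
Others (D1, D2, D3, D4, D6, D7, D9, D10, D11) are each worse than D5 on at least one objective.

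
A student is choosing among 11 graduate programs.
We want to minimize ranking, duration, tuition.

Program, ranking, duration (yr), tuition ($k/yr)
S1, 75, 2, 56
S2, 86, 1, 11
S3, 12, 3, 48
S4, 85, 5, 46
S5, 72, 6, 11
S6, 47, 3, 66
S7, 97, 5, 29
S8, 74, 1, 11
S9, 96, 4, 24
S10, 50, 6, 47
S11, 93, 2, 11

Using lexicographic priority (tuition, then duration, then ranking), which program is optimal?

First minimize tuition: best is 11, kept {S2, S5, S8, S11}.
Then minimize duration: best is 1, kept {S2, S8}.
Then minimize ranking: best is 74, kept {S8}.

S8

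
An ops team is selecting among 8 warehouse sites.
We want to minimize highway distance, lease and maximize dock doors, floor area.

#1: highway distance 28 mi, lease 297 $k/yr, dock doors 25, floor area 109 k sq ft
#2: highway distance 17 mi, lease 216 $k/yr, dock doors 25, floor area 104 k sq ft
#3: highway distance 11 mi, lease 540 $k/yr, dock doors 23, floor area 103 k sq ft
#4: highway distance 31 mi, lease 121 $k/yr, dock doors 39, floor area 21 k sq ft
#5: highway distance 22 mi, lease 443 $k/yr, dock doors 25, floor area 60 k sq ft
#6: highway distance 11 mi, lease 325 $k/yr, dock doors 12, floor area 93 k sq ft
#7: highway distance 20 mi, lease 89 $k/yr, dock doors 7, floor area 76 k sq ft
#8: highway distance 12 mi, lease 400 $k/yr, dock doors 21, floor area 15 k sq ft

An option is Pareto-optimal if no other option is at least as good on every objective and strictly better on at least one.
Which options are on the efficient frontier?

#1: not dominated (best floor area).
#2: not dominated.
#3: not dominated.
#4: not dominated (best dock doors).
#5: dominated by #2 (highway distance 17≤22, lease 216≤443, dock doors 25≥25, floor area 104≥60).
#6: not dominated.
#7: not dominated (best lease).
#8: not dominated.

#1, #2, #3, #4, #6, #7, #8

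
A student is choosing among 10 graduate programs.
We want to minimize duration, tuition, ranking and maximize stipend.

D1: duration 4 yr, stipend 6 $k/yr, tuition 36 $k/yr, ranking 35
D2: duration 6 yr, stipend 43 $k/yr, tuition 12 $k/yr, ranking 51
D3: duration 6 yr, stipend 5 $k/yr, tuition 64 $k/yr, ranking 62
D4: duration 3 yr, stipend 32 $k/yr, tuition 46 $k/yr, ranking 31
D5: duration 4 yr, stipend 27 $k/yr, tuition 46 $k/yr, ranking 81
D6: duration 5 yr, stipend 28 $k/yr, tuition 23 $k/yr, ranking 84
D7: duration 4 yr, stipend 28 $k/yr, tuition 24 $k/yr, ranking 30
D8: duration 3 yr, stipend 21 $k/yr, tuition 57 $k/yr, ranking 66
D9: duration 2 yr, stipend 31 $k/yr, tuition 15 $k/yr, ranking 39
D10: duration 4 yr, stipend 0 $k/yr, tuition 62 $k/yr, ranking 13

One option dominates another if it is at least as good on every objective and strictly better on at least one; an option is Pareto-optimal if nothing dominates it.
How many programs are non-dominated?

D1: dominated by D7 (duration 4≤4, stipend 28≥6, tuition 24≤36, ranking 30≤35).
D2: not dominated (best stipend).
D3: dominated by D1 (duration 4≤6, stipend 6≥5, tuition 36≤64, ranking 35≤62).
D4: not dominated.
D5: dominated by D4 (duration 3≤4, stipend 32≥27, tuition 46≤46, ranking 31≤81).
D6: dominated by D9 (duration 2≤5, stipend 31≥28, tuition 15≤23, ranking 39≤84).
D7: not dominated.
D8: dominated by D4 (duration 3≤3, stipend 32≥21, tuition 46≤57, ranking 31≤66).
D9: not dominated (best duration).
D10: not dominated (best ranking).
Pareto-optimal: D2, D4, D7, D9, D10 → 5.

5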